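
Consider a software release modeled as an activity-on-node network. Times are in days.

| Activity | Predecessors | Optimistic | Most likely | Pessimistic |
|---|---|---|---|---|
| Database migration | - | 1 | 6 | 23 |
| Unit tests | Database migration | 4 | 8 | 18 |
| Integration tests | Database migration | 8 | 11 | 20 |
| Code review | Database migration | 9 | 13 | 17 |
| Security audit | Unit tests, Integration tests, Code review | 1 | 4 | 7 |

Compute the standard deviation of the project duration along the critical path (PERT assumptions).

4.03 days

te_Database migration = (1 + 4·6 + 23)/6 = 48/6 = 8; σ²_Database migration = ((23−1)/6)² = 13.444
te_Unit tests = (4 + 4·8 + 18)/6 = 54/6 = 9; σ²_Unit tests = ((18−4)/6)² = 5.444
te_Integration tests = (8 + 4·11 + 20)/6 = 72/6 = 12; σ²_Integration tests = ((20−8)/6)² = 4.000
te_Code review = (9 + 4·13 + 17)/6 = 78/6 = 13; σ²_Code review = ((17−9)/6)² = 1.778
te_Security audit = (1 + 4·4 + 7)/6 = 24/6 = 4; σ²_Security audit = ((7−1)/6)² = 1.000

Forward pass:
ES_Database migration = 0; EF_Database migration = 8
ES_Unit tests = 8; EF_Unit tests = 8+9 = 17
ES_Integration tests = 8; EF_Integration tests = 8+12 = 20
ES_Code review = 8; EF_Code review = 8+13 = 21
ES_Security audit = max(EF_Unit tests=17, EF_Integration tests=20, EF_Code review=21) = 21; EF_Security audit = 21+4 = 25
Expected project duration μ = 25 days. Critical path: Database migration → Code review → Security audit.

Variance along critical path = 13.444 + 1.778 + 1.000 = 16.222
σ = √16.222 = 4.028 days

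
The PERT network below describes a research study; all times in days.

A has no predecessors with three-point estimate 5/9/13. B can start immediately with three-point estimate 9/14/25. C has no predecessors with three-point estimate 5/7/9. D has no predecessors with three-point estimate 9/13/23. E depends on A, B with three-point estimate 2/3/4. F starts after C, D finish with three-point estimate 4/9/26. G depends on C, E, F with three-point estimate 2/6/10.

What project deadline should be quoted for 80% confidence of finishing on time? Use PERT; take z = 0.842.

34.8 days

te_A = (5 + 4·9 + 13)/6 = 54/6 = 9; σ²_A = ((13−5)/6)² = 1.778
te_B = (9 + 4·14 + 25)/6 = 90/6 = 15; σ²_B = ((25−9)/6)² = 7.111
te_C = (5 + 4·7 + 9)/6 = 42/6 = 7; σ²_C = ((9−5)/6)² = 0.444
te_D = (9 + 4·13 + 23)/6 = 84/6 = 14; σ²_D = ((23−9)/6)² = 5.444
te_E = (2 + 4·3 + 4)/6 = 18/6 = 3; σ²_E = ((4−2)/6)² = 0.111
te_F = (4 + 4·9 + 26)/6 = 66/6 = 11; σ²_F = ((26−4)/6)² = 13.444
te_G = (2 + 4·6 + 10)/6 = 36/6 = 6; σ²_G = ((10−2)/6)² = 1.778

Forward pass:
ES_A = 0; EF_A = 9
ES_B = 0; EF_B = 15
ES_C = 0; EF_C = 7
ES_D = 0; EF_D = 14
ES_E = max(EF_A=9, EF_B=15) = 15; EF_E = 15+3 = 18
ES_F = max(EF_C=7, EF_D=14) = 14; EF_F = 14+11 = 25
ES_G = max(EF_C=7, EF_E=18, EF_F=25) = 25; EF_G = 25+6 = 31
Expected project duration μ = 31 days. Critical path: D → F → G.

Variance along critical path = 5.444 + 13.444 + 1.778 = 20.667; σ = 4.546 days.
D = μ + z·σ = 31 + 0.842·4.546 = 34.8 days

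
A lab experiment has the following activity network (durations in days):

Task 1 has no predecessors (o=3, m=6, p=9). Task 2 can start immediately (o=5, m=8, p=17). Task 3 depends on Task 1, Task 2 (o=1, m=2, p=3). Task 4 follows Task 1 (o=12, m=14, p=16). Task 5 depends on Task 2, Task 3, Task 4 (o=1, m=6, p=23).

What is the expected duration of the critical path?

te_Task 1 = (3 + 4·6 + 9)/6 = 36/6 = 6
te_Task 2 = (5 + 4·8 + 17)/6 = 54/6 = 9
te_Task 3 = (1 + 4·2 + 3)/6 = 12/6 = 2
te_Task 4 = (12 + 4·14 + 16)/6 = 84/6 = 14
te_Task 5 = (1 + 4·6 + 23)/6 = 48/6 = 8

Forward pass:
ES_Task 1 = 0; EF_Task 1 = 6
ES_Task 2 = 0; EF_Task 2 = 9
ES_Task 3 = max(EF_Task 1=6, EF_Task 2=9) = 9; EF_Task 3 = 9+2 = 11
ES_Task 4 = 6; EF_Task 4 = 6+14 = 20
ES_Task 5 = max(EF_Task 2=9, EF_Task 3=11, EF_Task 4=20) = 20; EF_Task 5 = 20+8 = 28
Expected project duration μ = 28 days. Critical path: Task 1 → Task 4 → Task 5.

28 days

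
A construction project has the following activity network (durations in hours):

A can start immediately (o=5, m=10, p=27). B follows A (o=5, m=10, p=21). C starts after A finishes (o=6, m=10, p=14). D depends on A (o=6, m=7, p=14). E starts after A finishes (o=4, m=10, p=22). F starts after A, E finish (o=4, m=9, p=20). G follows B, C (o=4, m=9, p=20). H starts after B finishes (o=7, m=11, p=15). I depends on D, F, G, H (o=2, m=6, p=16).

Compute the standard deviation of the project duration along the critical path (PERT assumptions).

5.27 hours

te_A = (5 + 4·10 + 27)/6 = 72/6 = 12; σ²_A = ((27−5)/6)² = 13.444
te_B = (5 + 4·10 + 21)/6 = 66/6 = 11; σ²_B = ((21−5)/6)² = 7.111
te_C = (6 + 4·10 + 14)/6 = 60/6 = 10; σ²_C = ((14−6)/6)² = 1.778
te_D = (6 + 4·7 + 14)/6 = 48/6 = 8; σ²_D = ((14−6)/6)² = 1.778
te_E = (4 + 4·10 + 22)/6 = 66/6 = 11; σ²_E = ((22−4)/6)² = 9.000
te_F = (4 + 4·9 + 20)/6 = 60/6 = 10; σ²_F = ((20−4)/6)² = 7.111
te_G = (4 + 4·9 + 20)/6 = 60/6 = 10; σ²_G = ((20−4)/6)² = 7.111
te_H = (7 + 4·11 + 15)/6 = 66/6 = 11; σ²_H = ((15−7)/6)² = 1.778
te_I = (2 + 4·6 + 16)/6 = 42/6 = 7; σ²_I = ((16−2)/6)² = 5.444

Forward pass:
ES_A = 0; EF_A = 12
ES_B = 12; EF_B = 12+11 = 23
ES_C = 12; EF_C = 12+10 = 22
ES_D = 12; EF_D = 12+8 = 20
ES_E = 12; EF_E = 12+11 = 23
ES_F = max(EF_A=12, EF_E=23) = 23; EF_F = 23+10 = 33
ES_G = max(EF_B=23, EF_C=22) = 23; EF_G = 23+10 = 33
ES_H = 23; EF_H = 23+11 = 34
ES_I = max(EF_D=20, EF_F=33, EF_G=33, EF_H=34) = 34; EF_I = 34+7 = 41
Expected project duration μ = 41 hours. Critical path: A → B → H → I.

Variance along critical path = 13.444 + 7.111 + 1.778 + 5.444 = 27.778
σ = √27.778 = 5.270 hours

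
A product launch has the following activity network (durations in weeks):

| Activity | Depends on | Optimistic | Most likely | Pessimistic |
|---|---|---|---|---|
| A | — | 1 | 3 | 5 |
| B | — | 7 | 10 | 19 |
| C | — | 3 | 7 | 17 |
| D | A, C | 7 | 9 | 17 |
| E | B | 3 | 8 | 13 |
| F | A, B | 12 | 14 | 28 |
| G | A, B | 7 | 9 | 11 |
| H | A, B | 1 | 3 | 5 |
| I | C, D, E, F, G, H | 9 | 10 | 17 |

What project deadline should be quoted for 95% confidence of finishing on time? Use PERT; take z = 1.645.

te_A = (1 + 4·3 + 5)/6 = 18/6 = 3; σ²_A = ((5−1)/6)² = 0.444
te_B = (7 + 4·10 + 19)/6 = 66/6 = 11; σ²_B = ((19−7)/6)² = 4.000
te_C = (3 + 4·7 + 17)/6 = 48/6 = 8; σ²_C = ((17−3)/6)² = 5.444
te_D = (7 + 4·9 + 17)/6 = 60/6 = 10; σ²_D = ((17−7)/6)² = 2.778
te_E = (3 + 4·8 + 13)/6 = 48/6 = 8; σ²_E = ((13−3)/6)² = 2.778
te_F = (12 + 4·14 + 28)/6 = 96/6 = 16; σ²_F = ((28−12)/6)² = 7.111
te_G = (7 + 4·9 + 11)/6 = 54/6 = 9; σ²_G = ((11−7)/6)² = 0.444
te_H = (1 + 4·3 + 5)/6 = 18/6 = 3; σ²_H = ((5−1)/6)² = 0.444
te_I = (9 + 4·10 + 17)/6 = 66/6 = 11; σ²_I = ((17−9)/6)² = 1.778

Forward pass:
ES_A = 0; EF_A = 3
ES_B = 0; EF_B = 11
ES_C = 0; EF_C = 8
ES_D = max(EF_A=3, EF_C=8) = 8; EF_D = 8+10 = 18
ES_E = 11; EF_E = 11+8 = 19
ES_F = max(EF_A=3, EF_B=11) = 11; EF_F = 11+16 = 27
ES_G = max(EF_A=3, EF_B=11) = 11; EF_G = 11+9 = 20
ES_H = max(EF_A=3, EF_B=11) = 11; EF_H = 11+3 = 14
ES_I = max(EF_C=8, EF_D=18, EF_E=19, EF_F=27, EF_G=20, EF_H=14) = 27; EF_I = 27+11 = 38
Expected project duration μ = 38 weeks. Critical path: B → F → I.

Variance along critical path = 4.000 + 7.111 + 1.778 = 12.889; σ = 3.590 weeks.
D = μ + z·σ = 38 + 1.645·3.590 = 43.9 weeks

43.9 weeks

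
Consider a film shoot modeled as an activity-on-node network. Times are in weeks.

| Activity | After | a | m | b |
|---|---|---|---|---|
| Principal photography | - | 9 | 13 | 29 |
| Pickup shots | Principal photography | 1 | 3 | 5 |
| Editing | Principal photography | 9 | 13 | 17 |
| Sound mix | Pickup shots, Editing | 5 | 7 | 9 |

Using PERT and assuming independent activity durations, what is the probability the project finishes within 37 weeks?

te_Principal photography = (9 + 4·13 + 29)/6 = 90/6 = 15; σ²_Principal photography = ((29−9)/6)² = 11.111
te_Pickup shots = (1 + 4·3 + 5)/6 = 18/6 = 3; σ²_Pickup shots = ((5−1)/6)² = 0.444
te_Editing = (9 + 4·13 + 17)/6 = 78/6 = 13; σ²_Editing = ((17−9)/6)² = 1.778
te_Sound mix = (5 + 4·7 + 9)/6 = 42/6 = 7; σ²_Sound mix = ((9−5)/6)² = 0.444

Forward pass:
ES_Principal photography = 0; EF_Principal photography = 15
ES_Pickup shots = 15; EF_Pickup shots = 15+3 = 18
ES_Editing = 15; EF_Editing = 15+13 = 28
ES_Sound mix = max(EF_Pickup shots=18, EF_Editing=28) = 28; EF_Sound mix = 28+7 = 35
Expected project duration μ = 35 weeks. Critical path: Principal photography → Editing → Sound mix.

Variance along critical path = 11.111 + 1.778 + 0.444 = 13.333; σ = √13.333 = 3.651 weeks.
Z = (37 − 35) / 3.651 = 0.548
P(T ≤ 37) = Φ(0.548) ≈ 0.708

0.708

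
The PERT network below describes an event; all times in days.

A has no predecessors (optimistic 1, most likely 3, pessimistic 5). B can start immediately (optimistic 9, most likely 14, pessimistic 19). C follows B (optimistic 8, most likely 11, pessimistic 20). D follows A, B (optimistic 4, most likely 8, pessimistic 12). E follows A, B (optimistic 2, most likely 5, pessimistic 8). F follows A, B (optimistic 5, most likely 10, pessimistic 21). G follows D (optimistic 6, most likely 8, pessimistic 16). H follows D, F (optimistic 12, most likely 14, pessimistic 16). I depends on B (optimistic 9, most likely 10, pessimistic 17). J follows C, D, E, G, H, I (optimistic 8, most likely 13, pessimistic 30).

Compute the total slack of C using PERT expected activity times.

te_A = (1 + 4·3 + 5)/6 = 18/6 = 3
te_B = (9 + 4·14 + 19)/6 = 84/6 = 14
te_C = (8 + 4·11 + 20)/6 = 72/6 = 12
te_D = (4 + 4·8 + 12)/6 = 48/6 = 8
te_E = (2 + 4·5 + 8)/6 = 30/6 = 5
te_F = (5 + 4·10 + 21)/6 = 66/6 = 11
te_G = (6 + 4·8 + 16)/6 = 54/6 = 9
te_H = (12 + 4·14 + 16)/6 = 84/6 = 14
te_I = (9 + 4·10 + 17)/6 = 66/6 = 11
te_J = (8 + 4·13 + 30)/6 = 90/6 = 15

Forward pass:
ES_A = 0; EF_A = 3
ES_B = 0; EF_B = 14
ES_C = 14; EF_C = 14+12 = 26
ES_D = max(EF_A=3, EF_B=14) = 14; EF_D = 14+8 = 22
ES_E = max(EF_A=3, EF_B=14) = 14; EF_E = 14+5 = 19
ES_F = max(EF_A=3, EF_B=14) = 14; EF_F = 14+11 = 25
ES_G = 22; EF_G = 22+9 = 31
ES_H = max(EF_D=22, EF_F=25) = 25; EF_H = 25+14 = 39
ES_I = 14; EF_I = 14+11 = 25
ES_J = max(EF_C=26, EF_D=22, EF_E=19, EF_G=31, EF_H=39, EF_I=25) = 39; EF_J = 39+15 = 54
Expected project duration μ = 54 days. Critical path: B → F → H → J.

Backward pass:
LF_J = 54; LS_J = 54−15 = 39
LF_I = LS_J = 39; LS_I = 39−11 = 28
LF_H = LS_J = 39; LS_H = 39−14 = 25
LF_G = LS_J = 39; LS_G = 39−9 = 30
LF_F = LS_H = 25; LS_F = 25−11 = 14
LF_E = LS_J = 39; LS_E = 39−5 = 34
LF_D = min(LS_G=30, LS_H=25, LS_J=39) = 25; LS_D = 25−8 = 17
LF_C = LS_J = 39; LS_C = 39−12 = 27
LF_B = min(LS_C=27, LS_D=17, LS_E=34, LS_F=14, LS_I=28) = 14; LS_B = 14−14 = 0
LF_A = min(LS_D=17, LS_E=34, LS_F=14) = 14; LS_A = 14−3 = 11
Slack_C = LS_C − ES_C = 27 − 14 = 13

13 days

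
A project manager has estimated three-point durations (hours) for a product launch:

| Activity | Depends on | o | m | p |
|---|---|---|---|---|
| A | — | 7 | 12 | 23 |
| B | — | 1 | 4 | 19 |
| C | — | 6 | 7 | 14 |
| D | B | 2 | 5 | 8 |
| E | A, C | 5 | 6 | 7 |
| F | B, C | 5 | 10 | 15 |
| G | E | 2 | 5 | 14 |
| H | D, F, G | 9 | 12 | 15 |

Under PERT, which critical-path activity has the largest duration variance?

te_A = (7 + 4·12 + 23)/6 = 78/6 = 13; σ²_A = ((23−7)/6)² = 7.111
te_B = (1 + 4·4 + 19)/6 = 36/6 = 6; σ²_B = ((19−1)/6)² = 9.000
te_C = (6 + 4·7 + 14)/6 = 48/6 = 8; σ²_C = ((14−6)/6)² = 1.778
te_D = (2 + 4·5 + 8)/6 = 30/6 = 5; σ²_D = ((8−2)/6)² = 1.000
te_E = (5 + 4·6 + 7)/6 = 36/6 = 6; σ²_E = ((7−5)/6)² = 0.111
te_F = (5 + 4·10 + 15)/6 = 60/6 = 10; σ²_F = ((15−5)/6)² = 2.778
te_G = (2 + 4·5 + 14)/6 = 36/6 = 6; σ²_G = ((14−2)/6)² = 4.000
te_H = (9 + 4·12 + 15)/6 = 72/6 = 12; σ²_H = ((15−9)/6)² = 1.000

Forward pass:
ES_A = 0; EF_A = 13
ES_B = 0; EF_B = 6
ES_C = 0; EF_C = 8
ES_D = 6; EF_D = 6+5 = 11
ES_E = max(EF_A=13, EF_C=8) = 13; EF_E = 13+6 = 19
ES_F = max(EF_B=6, EF_C=8) = 8; EF_F = 8+10 = 18
ES_G = 19; EF_G = 19+6 = 25
ES_H = max(EF_D=11, EF_F=18, EF_G=25) = 25; EF_H = 25+12 = 37
Expected project duration μ = 37 hours. Critical path: A → E → G → H.

Variances on critical path: σ²_A=7.111, σ²_E=0.111, σ²_G=4.000, σ²_H=1.000.
Largest is σ²_A = 7.111.

A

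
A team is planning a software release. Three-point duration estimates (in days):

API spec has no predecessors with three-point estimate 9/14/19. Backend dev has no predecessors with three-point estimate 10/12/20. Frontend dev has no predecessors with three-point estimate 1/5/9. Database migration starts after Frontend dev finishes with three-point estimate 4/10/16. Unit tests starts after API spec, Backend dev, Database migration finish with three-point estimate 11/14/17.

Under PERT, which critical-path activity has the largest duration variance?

te_API spec = (9 + 4·14 + 19)/6 = 84/6 = 14; σ²_API spec = ((19−9)/6)² = 2.778
te_Backend dev = (10 + 4·12 + 20)/6 = 78/6 = 13; σ²_Backend dev = ((20−10)/6)² = 2.778
te_Frontend dev = (1 + 4·5 + 9)/6 = 30/6 = 5; σ²_Frontend dev = ((9−1)/6)² = 1.778
te_Database migration = (4 + 4·10 + 16)/6 = 60/6 = 10; σ²_Database migration = ((16−4)/6)² = 4.000
te_Unit tests = (11 + 4·14 + 17)/6 = 84/6 = 14; σ²_Unit tests = ((17−11)/6)² = 1.000

Forward pass:
ES_API spec = 0; EF_API spec = 14
ES_Backend dev = 0; EF_Backend dev = 13
ES_Frontend dev = 0; EF_Frontend dev = 5
ES_Database migration = 5; EF_Database migration = 5+10 = 15
ES_Unit tests = max(EF_API spec=14, EF_Backend dev=13, EF_Database migration=15) = 15; EF_Unit tests = 15+14 = 29
Expected project duration μ = 29 days. Critical path: Frontend dev → Database migration → Unit tests.

Variances on critical path: σ²_Frontend dev=1.778, σ²_Database migration=4.000, σ²_Unit tests=1.000.
Largest is σ²_Database migration = 4.000.

Database migration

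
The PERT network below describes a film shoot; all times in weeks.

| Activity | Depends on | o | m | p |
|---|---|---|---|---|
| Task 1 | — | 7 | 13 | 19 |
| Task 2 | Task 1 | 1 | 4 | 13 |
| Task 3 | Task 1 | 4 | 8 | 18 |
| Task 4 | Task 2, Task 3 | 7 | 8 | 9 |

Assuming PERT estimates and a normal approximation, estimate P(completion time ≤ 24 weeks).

te_Task 1 = (7 + 4·13 + 19)/6 = 78/6 = 13; σ²_Task 1 = ((19−7)/6)² = 4.000
te_Task 2 = (1 + 4·4 + 13)/6 = 30/6 = 5; σ²_Task 2 = ((13−1)/6)² = 4.000
te_Task 3 = (4 + 4·8 + 18)/6 = 54/6 = 9; σ²_Task 3 = ((18−4)/6)² = 5.444
te_Task 4 = (7 + 4·8 + 9)/6 = 48/6 = 8; σ²_Task 4 = ((9−7)/6)² = 0.111

Forward pass:
ES_Task 1 = 0; EF_Task 1 = 13
ES_Task 2 = 13; EF_Task 2 = 13+5 = 18
ES_Task 3 = 13; EF_Task 3 = 13+9 = 22
ES_Task 4 = max(EF_Task 2=18, EF_Task 3=22) = 22; EF_Task 4 = 22+8 = 30
Expected project duration μ = 30 weeks. Critical path: Task 1 → Task 3 → Task 4.

Variance along critical path = 4.000 + 5.444 + 0.111 = 9.556; σ = √9.556 = 3.091 weeks.
Z = (24 − 30) / 3.091 = -1.941
P(T ≤ 24) = Φ(-1.941) ≈ 0.026

0.026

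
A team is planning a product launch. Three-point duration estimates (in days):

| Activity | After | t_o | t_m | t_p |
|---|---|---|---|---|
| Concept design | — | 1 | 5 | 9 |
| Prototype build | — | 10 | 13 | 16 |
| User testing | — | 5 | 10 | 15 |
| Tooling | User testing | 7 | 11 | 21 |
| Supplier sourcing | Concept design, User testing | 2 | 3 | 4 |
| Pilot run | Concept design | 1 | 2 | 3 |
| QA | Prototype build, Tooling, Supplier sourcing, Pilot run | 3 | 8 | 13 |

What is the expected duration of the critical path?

30 days

te_Concept design = (1 + 4·5 + 9)/6 = 30/6 = 5
te_Prototype build = (10 + 4·13 + 16)/6 = 78/6 = 13
te_User testing = (5 + 4·10 + 15)/6 = 60/6 = 10
te_Tooling = (7 + 4·11 + 21)/6 = 72/6 = 12
te_Supplier sourcing = (2 + 4·3 + 4)/6 = 18/6 = 3
te_Pilot run = (1 + 4·2 + 3)/6 = 12/6 = 2
te_QA = (3 + 4·8 + 13)/6 = 48/6 = 8

Forward pass:
ES_Concept design = 0; EF_Concept design = 5
ES_Prototype build = 0; EF_Prototype build = 13
ES_User testing = 0; EF_User testing = 10
ES_Tooling = 10; EF_Tooling = 10+12 = 22
ES_Supplier sourcing = max(EF_Concept design=5, EF_User testing=10) = 10; EF_Supplier sourcing = 10+3 = 13
ES_Pilot run = 5; EF_Pilot run = 5+2 = 7
ES_QA = max(EF_Prototype build=13, EF_Tooling=22, EF_Supplier sourcing=13, EF_Pilot run=7) = 22; EF_QA = 22+8 = 30
Expected project duration μ = 30 days. Critical path: User testing → Tooling → QA.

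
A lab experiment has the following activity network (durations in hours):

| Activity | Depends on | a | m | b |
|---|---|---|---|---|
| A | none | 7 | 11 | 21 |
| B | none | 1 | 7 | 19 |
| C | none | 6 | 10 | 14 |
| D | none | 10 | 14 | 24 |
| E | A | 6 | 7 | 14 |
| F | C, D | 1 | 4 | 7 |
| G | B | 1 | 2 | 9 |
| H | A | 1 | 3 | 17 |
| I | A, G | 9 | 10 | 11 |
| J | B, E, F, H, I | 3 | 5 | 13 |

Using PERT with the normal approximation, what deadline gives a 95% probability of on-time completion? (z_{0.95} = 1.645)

32.7 hours

te_A = (7 + 4·11 + 21)/6 = 72/6 = 12; σ²_A = ((21−7)/6)² = 5.444
te_B = (1 + 4·7 + 19)/6 = 48/6 = 8; σ²_B = ((19−1)/6)² = 9.000
te_C = (6 + 4·10 + 14)/6 = 60/6 = 10; σ²_C = ((14−6)/6)² = 1.778
te_D = (10 + 4·14 + 24)/6 = 90/6 = 15; σ²_D = ((24−10)/6)² = 5.444
te_E = (6 + 4·7 + 14)/6 = 48/6 = 8; σ²_E = ((14−6)/6)² = 1.778
te_F = (1 + 4·4 + 7)/6 = 24/6 = 4; σ²_F = ((7−1)/6)² = 1.000
te_G = (1 + 4·2 + 9)/6 = 18/6 = 3; σ²_G = ((9−1)/6)² = 1.778
te_H = (1 + 4·3 + 17)/6 = 30/6 = 5; σ²_H = ((17−1)/6)² = 7.111
te_I = (9 + 4·10 + 11)/6 = 60/6 = 10; σ²_I = ((11−9)/6)² = 0.111
te_J = (3 + 4·5 + 13)/6 = 36/6 = 6; σ²_J = ((13−3)/6)² = 2.778

Forward pass:
ES_A = 0; EF_A = 12
ES_B = 0; EF_B = 8
ES_C = 0; EF_C = 10
ES_D = 0; EF_D = 15
ES_E = 12; EF_E = 12+8 = 20
ES_F = max(EF_C=10, EF_D=15) = 15; EF_F = 15+4 = 19
ES_G = 8; EF_G = 8+3 = 11
ES_H = 12; EF_H = 12+5 = 17
ES_I = max(EF_A=12, EF_G=11) = 12; EF_I = 12+10 = 22
ES_J = max(EF_B=8, EF_E=20, EF_F=19, EF_H=17, EF_I=22) = 22; EF_J = 22+6 = 28
Expected project duration μ = 28 hours. Critical path: A → I → J.

Variance along critical path = 5.444 + 0.111 + 2.778 = 8.333; σ = 2.887 hours.
D = μ + z·σ = 28 + 1.645·2.887 = 32.7 hours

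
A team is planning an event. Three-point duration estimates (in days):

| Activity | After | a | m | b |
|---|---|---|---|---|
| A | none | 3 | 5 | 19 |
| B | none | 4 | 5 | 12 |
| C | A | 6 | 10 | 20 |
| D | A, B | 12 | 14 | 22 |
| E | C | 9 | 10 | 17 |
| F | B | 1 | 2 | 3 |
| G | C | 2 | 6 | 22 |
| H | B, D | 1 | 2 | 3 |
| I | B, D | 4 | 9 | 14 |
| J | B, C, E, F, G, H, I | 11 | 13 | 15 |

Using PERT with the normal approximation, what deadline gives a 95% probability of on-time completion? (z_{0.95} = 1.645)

te_A = (3 + 4·5 + 19)/6 = 42/6 = 7; σ²_A = ((19−3)/6)² = 7.111
te_B = (4 + 4·5 + 12)/6 = 36/6 = 6; σ²_B = ((12−4)/6)² = 1.778
te_C = (6 + 4·10 + 20)/6 = 66/6 = 11; σ²_C = ((20−6)/6)² = 5.444
te_D = (12 + 4·14 + 22)/6 = 90/6 = 15; σ²_D = ((22−12)/6)² = 2.778
te_E = (9 + 4·10 + 17)/6 = 66/6 = 11; σ²_E = ((17−9)/6)² = 1.778
te_F = (1 + 4·2 + 3)/6 = 12/6 = 2; σ²_F = ((3−1)/6)² = 0.111
te_G = (2 + 4·6 + 22)/6 = 48/6 = 8; σ²_G = ((22−2)/6)² = 11.111
te_H = (1 + 4·2 + 3)/6 = 12/6 = 2; σ²_H = ((3−1)/6)² = 0.111
te_I = (4 + 4·9 + 14)/6 = 54/6 = 9; σ²_I = ((14−4)/6)² = 2.778
te_J = (11 + 4·13 + 15)/6 = 78/6 = 13; σ²_J = ((15−11)/6)² = 0.444

Forward pass:
ES_A = 0; EF_A = 7
ES_B = 0; EF_B = 6
ES_C = 7; EF_C = 7+11 = 18
ES_D = max(EF_A=7, EF_B=6) = 7; EF_D = 7+15 = 22
ES_E = 18; EF_E = 18+11 = 29
ES_F = 6; EF_F = 6+2 = 8
ES_G = 18; EF_G = 18+8 = 26
ES_H = max(EF_B=6, EF_D=22) = 22; EF_H = 22+2 = 24
ES_I = max(EF_B=6, EF_D=22) = 22; EF_I = 22+9 = 31
ES_J = max(EF_B=6, EF_C=18, EF_E=29, EF_F=8, EF_G=26, EF_H=24, EF_I=31) = 31; EF_J = 31+13 = 44
Expected project duration μ = 44 days. Critical path: A → D → I → J.

Variance along critical path = 7.111 + 2.778 + 2.778 + 0.444 = 13.111; σ = 3.621 days.
D = μ + z·σ = 44 + 1.645·3.621 = 50.0 days

50.0 days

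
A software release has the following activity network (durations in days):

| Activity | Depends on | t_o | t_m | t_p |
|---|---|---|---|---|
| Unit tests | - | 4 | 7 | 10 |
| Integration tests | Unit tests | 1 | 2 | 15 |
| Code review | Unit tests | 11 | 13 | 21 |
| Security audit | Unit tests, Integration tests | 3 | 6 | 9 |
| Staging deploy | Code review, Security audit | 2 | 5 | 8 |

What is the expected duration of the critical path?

te_Unit tests = (4 + 4·7 + 10)/6 = 42/6 = 7
te_Integration tests = (1 + 4·2 + 15)/6 = 24/6 = 4
te_Code review = (11 + 4·13 + 21)/6 = 84/6 = 14
te_Security audit = (3 + 4·6 + 9)/6 = 36/6 = 6
te_Staging deploy = (2 + 4·5 + 8)/6 = 30/6 = 5

Forward pass:
ES_Unit tests = 0; EF_Unit tests = 7
ES_Integration tests = 7; EF_Integration tests = 7+4 = 11
ES_Code review = 7; EF_Code review = 7+14 = 21
ES_Security audit = max(EF_Unit tests=7, EF_Integration tests=11) = 11; EF_Security audit = 11+6 = 17
ES_Staging deploy = max(EF_Code review=21, EF_Security audit=17) = 21; EF_Staging deploy = 21+5 = 26
Expected project duration μ = 26 days. Critical path: Unit tests → Code review → Staging deploy.

26 days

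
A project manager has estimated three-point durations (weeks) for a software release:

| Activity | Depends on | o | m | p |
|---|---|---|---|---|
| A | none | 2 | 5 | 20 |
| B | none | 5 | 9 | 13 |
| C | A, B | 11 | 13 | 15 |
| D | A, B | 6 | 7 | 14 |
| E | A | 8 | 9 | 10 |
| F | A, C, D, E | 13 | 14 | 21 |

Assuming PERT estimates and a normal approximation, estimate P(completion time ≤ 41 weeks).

0.977

te_A = (2 + 4·5 + 20)/6 = 42/6 = 7; σ²_A = ((20−2)/6)² = 9.000
te_B = (5 + 4·9 + 13)/6 = 54/6 = 9; σ²_B = ((13−5)/6)² = 1.778
te_C = (11 + 4·13 + 15)/6 = 78/6 = 13; σ²_C = ((15−11)/6)² = 0.444
te_D = (6 + 4·7 + 14)/6 = 48/6 = 8; σ²_D = ((14−6)/6)² = 1.778
te_E = (8 + 4·9 + 10)/6 = 54/6 = 9; σ²_E = ((10−8)/6)² = 0.111
te_F = (13 + 4·14 + 21)/6 = 90/6 = 15; σ²_F = ((21−13)/6)² = 1.778

Forward pass:
ES_A = 0; EF_A = 7
ES_B = 0; EF_B = 9
ES_C = max(EF_A=7, EF_B=9) = 9; EF_C = 9+13 = 22
ES_D = max(EF_A=7, EF_B=9) = 9; EF_D = 9+8 = 17
ES_E = 7; EF_E = 7+9 = 16
ES_F = max(EF_A=7, EF_C=22, EF_D=17, EF_E=16) = 22; EF_F = 22+15 = 37
Expected project duration μ = 37 weeks. Critical path: B → C → F.

Variance along critical path = 1.778 + 0.444 + 1.778 = 4.000; σ = √4.000 = 2.000 weeks.
Z = (41 − 37) / 2.000 = 2.000
P(T ≤ 41) = Φ(2.000) ≈ 0.977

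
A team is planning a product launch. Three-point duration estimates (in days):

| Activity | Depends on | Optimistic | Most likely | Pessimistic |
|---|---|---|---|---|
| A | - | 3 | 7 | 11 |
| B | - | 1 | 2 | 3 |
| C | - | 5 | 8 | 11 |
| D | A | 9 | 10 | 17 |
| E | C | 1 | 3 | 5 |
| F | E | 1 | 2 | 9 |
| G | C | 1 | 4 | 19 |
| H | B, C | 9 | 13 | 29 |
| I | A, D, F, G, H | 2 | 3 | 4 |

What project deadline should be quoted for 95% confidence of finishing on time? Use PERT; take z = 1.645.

te_A = (3 + 4·7 + 11)/6 = 42/6 = 7; σ²_A = ((11−3)/6)² = 1.778
te_B = (1 + 4·2 + 3)/6 = 12/6 = 2; σ²_B = ((3−1)/6)² = 0.111
te_C = (5 + 4·8 + 11)/6 = 48/6 = 8; σ²_C = ((11−5)/6)² = 1.000
te_D = (9 + 4·10 + 17)/6 = 66/6 = 11; σ²_D = ((17−9)/6)² = 1.778
te_E = (1 + 4·3 + 5)/6 = 18/6 = 3; σ²_E = ((5−1)/6)² = 0.444
te_F = (1 + 4·2 + 9)/6 = 18/6 = 3; σ²_F = ((9−1)/6)² = 1.778
te_G = (1 + 4·4 + 19)/6 = 36/6 = 6; σ²_G = ((19−1)/6)² = 9.000
te_H = (9 + 4·13 + 29)/6 = 90/6 = 15; σ²_H = ((29−9)/6)² = 11.111
te_I = (2 + 4·3 + 4)/6 = 18/6 = 3; σ²_I = ((4−2)/6)² = 0.111

Forward pass:
ES_A = 0; EF_A = 7
ES_B = 0; EF_B = 2
ES_C = 0; EF_C = 8
ES_D = 7; EF_D = 7+11 = 18
ES_E = 8; EF_E = 8+3 = 11
ES_F = 11; EF_F = 11+3 = 14
ES_G = 8; EF_G = 8+6 = 14
ES_H = max(EF_B=2, EF_C=8) = 8; EF_H = 8+15 = 23
ES_I = max(EF_A=7, EF_D=18, EF_F=14, EF_G=14, EF_H=23) = 23; EF_I = 23+3 = 26
Expected project duration μ = 26 days. Critical path: C → H → I.

Variance along critical path = 1.000 + 11.111 + 0.111 = 12.222; σ = 3.496 days.
D = μ + z·σ = 26 + 1.645·3.496 = 31.8 days

31.8 days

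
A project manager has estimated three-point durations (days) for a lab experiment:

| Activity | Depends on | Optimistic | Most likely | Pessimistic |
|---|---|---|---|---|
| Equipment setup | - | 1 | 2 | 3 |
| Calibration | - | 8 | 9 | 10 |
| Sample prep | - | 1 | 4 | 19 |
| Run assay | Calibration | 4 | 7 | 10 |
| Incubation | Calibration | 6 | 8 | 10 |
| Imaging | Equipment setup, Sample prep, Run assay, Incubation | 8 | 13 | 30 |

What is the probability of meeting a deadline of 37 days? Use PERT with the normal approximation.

te_Equipment setup = (1 + 4·2 + 3)/6 = 12/6 = 2; σ²_Equipment setup = ((3−1)/6)² = 0.111
te_Calibration = (8 + 4·9 + 10)/6 = 54/6 = 9; σ²_Calibration = ((10−8)/6)² = 0.111
te_Sample prep = (1 + 4·4 + 19)/6 = 36/6 = 6; σ²_Sample prep = ((19−1)/6)² = 9.000
te_Run assay = (4 + 4·7 + 10)/6 = 42/6 = 7; σ²_Run assay = ((10−4)/6)² = 1.000
te_Incubation = (6 + 4·8 + 10)/6 = 48/6 = 8; σ²_Incubation = ((10−6)/6)² = 0.444
te_Imaging = (8 + 4·13 + 30)/6 = 90/6 = 15; σ²_Imaging = ((30−8)/6)² = 13.444

Forward pass:
ES_Equipment setup = 0; EF_Equipment setup = 2
ES_Calibration = 0; EF_Calibration = 9
ES_Sample prep = 0; EF_Sample prep = 6
ES_Run assay = 9; EF_Run assay = 9+7 = 16
ES_Incubation = 9; EF_Incubation = 9+8 = 17
ES_Imaging = max(EF_Equipment setup=2, EF_Sample prep=6, EF_Run assay=16, EF_Incubation=17) = 17; EF_Imaging = 17+15 = 32
Expected project duration μ = 32 days. Critical path: Calibration → Incubation → Imaging.

Variance along critical path = 0.111 + 0.444 + 13.444 = 14.000; σ = √14.000 = 3.742 days.
Z = (37 − 32) / 3.742 = 1.336
P(T ≤ 37) = Φ(1.336) ≈ 0.909

0.909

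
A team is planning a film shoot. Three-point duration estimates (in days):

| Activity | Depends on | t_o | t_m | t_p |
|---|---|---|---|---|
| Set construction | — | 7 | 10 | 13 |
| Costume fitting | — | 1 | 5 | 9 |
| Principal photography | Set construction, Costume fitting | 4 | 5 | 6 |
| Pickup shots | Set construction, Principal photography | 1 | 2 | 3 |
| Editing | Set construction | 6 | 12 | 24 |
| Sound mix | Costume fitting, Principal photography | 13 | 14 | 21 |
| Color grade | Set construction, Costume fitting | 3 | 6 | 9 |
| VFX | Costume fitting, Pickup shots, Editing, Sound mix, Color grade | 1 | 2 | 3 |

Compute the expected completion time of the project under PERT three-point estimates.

32 days

te_Set construction = (7 + 4·10 + 13)/6 = 60/6 = 10
te_Costume fitting = (1 + 4·5 + 9)/6 = 30/6 = 5
te_Principal photography = (4 + 4·5 + 6)/6 = 30/6 = 5
te_Pickup shots = (1 + 4·2 + 3)/6 = 12/6 = 2
te_Editing = (6 + 4·12 + 24)/6 = 78/6 = 13
te_Sound mix = (13 + 4·14 + 21)/6 = 90/6 = 15
te_Color grade = (3 + 4·6 + 9)/6 = 36/6 = 6
te_VFX = (1 + 4·2 + 3)/6 = 12/6 = 2

Forward pass:
ES_Set construction = 0; EF_Set construction = 10
ES_Costume fitting = 0; EF_Costume fitting = 5
ES_Principal photography = max(EF_Set construction=10, EF_Costume fitting=5) = 10; EF_Principal photography = 10+5 = 15
ES_Pickup shots = max(EF_Set construction=10, EF_Principal photography=15) = 15; EF_Pickup shots = 15+2 = 17
ES_Editing = 10; EF_Editing = 10+13 = 23
ES_Sound mix = max(EF_Costume fitting=5, EF_Principal photography=15) = 15; EF_Sound mix = 15+15 = 30
ES_Color grade = max(EF_Set construction=10, EF_Costume fitting=5) = 10; EF_Color grade = 10+6 = 16
ES_VFX = max(EF_Costume fitting=5, EF_Pickup shots=17, EF_Editing=23, EF_Sound mix=30, EF_Color grade=16) = 30; EF_VFX = 30+2 = 32
Expected project duration μ = 32 days. Critical path: Set construction → Principal photography → Sound mix → VFX.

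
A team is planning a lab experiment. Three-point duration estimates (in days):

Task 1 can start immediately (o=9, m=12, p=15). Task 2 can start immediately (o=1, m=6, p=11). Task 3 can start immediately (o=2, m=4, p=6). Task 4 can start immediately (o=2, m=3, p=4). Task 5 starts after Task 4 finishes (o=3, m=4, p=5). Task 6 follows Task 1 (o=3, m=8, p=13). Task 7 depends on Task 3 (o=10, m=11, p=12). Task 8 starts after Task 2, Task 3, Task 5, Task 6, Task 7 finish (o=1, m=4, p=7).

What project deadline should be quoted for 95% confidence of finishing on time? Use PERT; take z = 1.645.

te_Task 1 = (9 + 4·12 + 15)/6 = 72/6 = 12; σ²_Task 1 = ((15−9)/6)² = 1.000
te_Task 2 = (1 + 4·6 + 11)/6 = 36/6 = 6; σ²_Task 2 = ((11−1)/6)² = 2.778
te_Task 3 = (2 + 4·4 + 6)/6 = 24/6 = 4; σ²_Task 3 = ((6−2)/6)² = 0.444
te_Task 4 = (2 + 4·3 + 4)/6 = 18/6 = 3; σ²_Task 4 = ((4−2)/6)² = 0.111
te_Task 5 = (3 + 4·4 + 5)/6 = 24/6 = 4; σ²_Task 5 = ((5−3)/6)² = 0.111
te_Task 6 = (3 + 4·8 + 13)/6 = 48/6 = 8; σ²_Task 6 = ((13−3)/6)² = 2.778
te_Task 7 = (10 + 4·11 + 12)/6 = 66/6 = 11; σ²_Task 7 = ((12−10)/6)² = 0.111
te_Task 8 = (1 + 4·4 + 7)/6 = 24/6 = 4; σ²_Task 8 = ((7−1)/6)² = 1.000

Forward pass:
ES_Task 1 = 0; EF_Task 1 = 12
ES_Task 2 = 0; EF_Task 2 = 6
ES_Task 3 = 0; EF_Task 3 = 4
ES_Task 4 = 0; EF_Task 4 = 3
ES_Task 5 = 3; EF_Task 5 = 3+4 = 7
ES_Task 6 = 12; EF_Task 6 = 12+8 = 20
ES_Task 7 = 4; EF_Task 7 = 4+11 = 15
ES_Task 8 = max(EF_Task 2=6, EF_Task 3=4, EF_Task 5=7, EF_Task 6=20, EF_Task 7=15) = 20; EF_Task 8 = 20+4 = 24
Expected project duration μ = 24 days. Critical path: Task 1 → Task 6 → Task 8.

Variance along critical path = 1.000 + 2.778 + 1.000 = 4.778; σ = 2.186 days.
D = μ + z·σ = 24 + 1.645·2.186 = 27.6 days

27.6 days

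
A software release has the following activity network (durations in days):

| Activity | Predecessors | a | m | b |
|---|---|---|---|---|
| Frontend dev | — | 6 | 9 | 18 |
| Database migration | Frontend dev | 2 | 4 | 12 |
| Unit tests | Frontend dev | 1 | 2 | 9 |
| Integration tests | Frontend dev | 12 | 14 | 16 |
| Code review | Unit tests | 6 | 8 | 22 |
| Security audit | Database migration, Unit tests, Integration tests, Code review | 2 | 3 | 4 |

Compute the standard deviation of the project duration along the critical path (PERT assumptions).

te_Frontend dev = (6 + 4·9 + 18)/6 = 60/6 = 10; σ²_Frontend dev = ((18−6)/6)² = 4.000
te_Database migration = (2 + 4·4 + 12)/6 = 30/6 = 5; σ²_Database migration = ((12−2)/6)² = 2.778
te_Unit tests = (1 + 4·2 + 9)/6 = 18/6 = 3; σ²_Unit tests = ((9−1)/6)² = 1.778
te_Integration tests = (12 + 4·14 + 16)/6 = 84/6 = 14; σ²_Integration tests = ((16−12)/6)² = 0.444
te_Code review = (6 + 4·8 + 22)/6 = 60/6 = 10; σ²_Code review = ((22−6)/6)² = 7.111
te_Security audit = (2 + 4·3 + 4)/6 = 18/6 = 3; σ²_Security audit = ((4−2)/6)² = 0.111

Forward pass:
ES_Frontend dev = 0; EF_Frontend dev = 10
ES_Database migration = 10; EF_Database migration = 10+5 = 15
ES_Unit tests = 10; EF_Unit tests = 10+3 = 13
ES_Integration tests = 10; EF_Integration tests = 10+14 = 24
ES_Code review = 13; EF_Code review = 13+10 = 23
ES_Security audit = max(EF_Database migration=15, EF_Unit tests=13, EF_Integration tests=24, EF_Code review=23) = 24; EF_Security audit = 24+3 = 27
Expected project duration μ = 27 days. Critical path: Frontend dev → Integration tests → Security audit.

Variance along critical path = 4.000 + 0.444 + 0.111 = 4.556
σ = √4.556 = 2.134 days

2.13 days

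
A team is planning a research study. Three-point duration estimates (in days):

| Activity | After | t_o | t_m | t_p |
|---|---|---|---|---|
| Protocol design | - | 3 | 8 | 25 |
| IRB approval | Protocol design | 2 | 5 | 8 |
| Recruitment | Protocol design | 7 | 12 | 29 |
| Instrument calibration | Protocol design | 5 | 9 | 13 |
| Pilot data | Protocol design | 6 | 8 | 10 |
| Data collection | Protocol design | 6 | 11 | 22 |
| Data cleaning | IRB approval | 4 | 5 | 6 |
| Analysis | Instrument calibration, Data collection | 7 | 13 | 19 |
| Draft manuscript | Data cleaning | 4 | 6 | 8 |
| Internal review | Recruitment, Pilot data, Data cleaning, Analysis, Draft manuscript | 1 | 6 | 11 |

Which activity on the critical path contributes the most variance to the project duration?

Protocol design

te_Protocol design = (3 + 4·8 + 25)/6 = 60/6 = 10; σ²_Protocol design = ((25−3)/6)² = 13.444
te_IRB approval = (2 + 4·5 + 8)/6 = 30/6 = 5; σ²_IRB approval = ((8−2)/6)² = 1.000
te_Recruitment = (7 + 4·12 + 29)/6 = 84/6 = 14; σ²_Recruitment = ((29−7)/6)² = 13.444
te_Instrument calibration = (5 + 4·9 + 13)/6 = 54/6 = 9; σ²_Instrument calibration = ((13−5)/6)² = 1.778
te_Pilot data = (6 + 4·8 + 10)/6 = 48/6 = 8; σ²_Pilot data = ((10−6)/6)² = 0.444
te_Data collection = (6 + 4·11 + 22)/6 = 72/6 = 12; σ²_Data collection = ((22−6)/6)² = 7.111
te_Data cleaning = (4 + 4·5 + 6)/6 = 30/6 = 5; σ²_Data cleaning = ((6−4)/6)² = 0.111
te_Analysis = (7 + 4·13 + 19)/6 = 78/6 = 13; σ²_Analysis = ((19−7)/6)² = 4.000
te_Draft manuscript = (4 + 4·6 + 8)/6 = 36/6 = 6; σ²_Draft manuscript = ((8−4)/6)² = 0.444
te_Internal review = (1 + 4·6 + 11)/6 = 36/6 = 6; σ²_Internal review = ((11−1)/6)² = 2.778

Forward pass:
ES_Protocol design = 0; EF_Protocol design = 10
ES_IRB approval = 10; EF_IRB approval = 10+5 = 15
ES_Recruitment = 10; EF_Recruitment = 10+14 = 24
ES_Instrument calibration = 10; EF_Instrument calibration = 10+9 = 19
ES_Pilot data = 10; EF_Pilot data = 10+8 = 18
ES_Data collection = 10; EF_Data collection = 10+12 = 22
ES_Data cleaning = 15; EF_Data cleaning = 15+5 = 20
ES_Analysis = max(EF_Instrument calibration=19, EF_Data collection=22) = 22; EF_Analysis = 22+13 = 35
ES_Draft manuscript = 20; EF_Draft manuscript = 20+6 = 26
ES_Internal review = max(EF_Recruitment=24, EF_Pilot data=18, EF_Data cleaning=20, EF_Analysis=35, EF_Draft manuscript=26) = 35; EF_Internal review = 35+6 = 41
Expected project duration μ = 41 days. Critical path: Protocol design → Data collection → Analysis → Internal review.

Variances on critical path: σ²_Protocol design=13.444, σ²_Data collection=7.111, σ²_Analysis=4.000, σ²_Internal review=2.778.
Largest is σ²_Protocol design = 13.444.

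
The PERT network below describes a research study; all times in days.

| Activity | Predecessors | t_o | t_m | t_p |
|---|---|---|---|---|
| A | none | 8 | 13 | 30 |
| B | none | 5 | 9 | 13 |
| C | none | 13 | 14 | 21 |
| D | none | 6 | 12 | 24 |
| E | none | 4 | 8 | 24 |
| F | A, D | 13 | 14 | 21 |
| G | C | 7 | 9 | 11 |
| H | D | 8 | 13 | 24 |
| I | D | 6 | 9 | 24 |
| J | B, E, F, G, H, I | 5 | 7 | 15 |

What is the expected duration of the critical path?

38 days

te_A = (8 + 4·13 + 30)/6 = 90/6 = 15
te_B = (5 + 4·9 + 13)/6 = 54/6 = 9
te_C = (13 + 4·14 + 21)/6 = 90/6 = 15
te_D = (6 + 4·12 + 24)/6 = 78/6 = 13
te_E = (4 + 4·8 + 24)/6 = 60/6 = 10
te_F = (13 + 4·14 + 21)/6 = 90/6 = 15
te_G = (7 + 4·9 + 11)/6 = 54/6 = 9
te_H = (8 + 4·13 + 24)/6 = 84/6 = 14
te_I = (6 + 4·9 + 24)/6 = 66/6 = 11
te_J = (5 + 4·7 + 15)/6 = 48/6 = 8

Forward pass:
ES_A = 0; EF_A = 15
ES_B = 0; EF_B = 9
ES_C = 0; EF_C = 15
ES_D = 0; EF_D = 13
ES_E = 0; EF_E = 10
ES_F = max(EF_A=15, EF_D=13) = 15; EF_F = 15+15 = 30
ES_G = 15; EF_G = 15+9 = 24
ES_H = 13; EF_H = 13+14 = 27
ES_I = 13; EF_I = 13+11 = 24
ES_J = max(EF_B=9, EF_E=10, EF_F=30, EF_G=24, EF_H=27, EF_I=24) = 30; EF_J = 30+8 = 38
Expected project duration μ = 38 days. Critical path: A → F → J.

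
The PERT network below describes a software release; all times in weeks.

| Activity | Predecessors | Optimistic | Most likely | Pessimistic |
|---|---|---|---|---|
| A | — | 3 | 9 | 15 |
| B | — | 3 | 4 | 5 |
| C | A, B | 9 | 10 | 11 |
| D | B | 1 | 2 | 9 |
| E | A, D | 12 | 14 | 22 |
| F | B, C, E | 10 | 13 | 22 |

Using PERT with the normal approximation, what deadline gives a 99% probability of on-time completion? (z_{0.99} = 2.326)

te_A = (3 + 4·9 + 15)/6 = 54/6 = 9; σ²_A = ((15−3)/6)² = 4.000
te_B = (3 + 4·4 + 5)/6 = 24/6 = 4; σ²_B = ((5−3)/6)² = 0.111
te_C = (9 + 4·10 + 11)/6 = 60/6 = 10; σ²_C = ((11−9)/6)² = 0.111
te_D = (1 + 4·2 + 9)/6 = 18/6 = 3; σ²_D = ((9−1)/6)² = 1.778
te_E = (12 + 4·14 + 22)/6 = 90/6 = 15; σ²_E = ((22−12)/6)² = 2.778
te_F = (10 + 4·13 + 22)/6 = 84/6 = 14; σ²_F = ((22−10)/6)² = 4.000

Forward pass:
ES_A = 0; EF_A = 9
ES_B = 0; EF_B = 4
ES_C = max(EF_A=9, EF_B=4) = 9; EF_C = 9+10 = 19
ES_D = 4; EF_D = 4+3 = 7
ES_E = max(EF_A=9, EF_D=7) = 9; EF_E = 9+15 = 24
ES_F = max(EF_B=4, EF_C=19, EF_E=24) = 24; EF_F = 24+14 = 38
Expected project duration μ = 38 weeks. Critical path: A → E → F.

Variance along critical path = 4.000 + 2.778 + 4.000 = 10.778; σ = 3.283 weeks.
D = μ + z·σ = 38 + 2.326·3.283 = 45.6 weeks

45.6 weeks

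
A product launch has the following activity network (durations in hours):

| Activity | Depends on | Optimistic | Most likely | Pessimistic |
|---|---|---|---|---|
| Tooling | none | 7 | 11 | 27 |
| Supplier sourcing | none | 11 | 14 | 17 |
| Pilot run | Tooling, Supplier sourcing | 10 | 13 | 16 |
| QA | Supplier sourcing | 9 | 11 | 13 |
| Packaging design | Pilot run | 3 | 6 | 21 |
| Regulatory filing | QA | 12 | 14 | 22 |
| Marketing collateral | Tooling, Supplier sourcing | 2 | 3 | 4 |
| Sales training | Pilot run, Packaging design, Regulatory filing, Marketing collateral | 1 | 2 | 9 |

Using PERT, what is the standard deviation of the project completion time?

te_Tooling = (7 + 4·11 + 27)/6 = 78/6 = 13; σ²_Tooling = ((27−7)/6)² = 11.111
te_Supplier sourcing = (11 + 4·14 + 17)/6 = 84/6 = 14; σ²_Supplier sourcing = ((17−11)/6)² = 1.000
te_Pilot run = (10 + 4·13 + 16)/6 = 78/6 = 13; σ²_Pilot run = ((16−10)/6)² = 1.000
te_QA = (9 + 4·11 + 13)/6 = 66/6 = 11; σ²_QA = ((13−9)/6)² = 0.444
te_Packaging design = (3 + 4·6 + 21)/6 = 48/6 = 8; σ²_Packaging design = ((21−3)/6)² = 9.000
te_Regulatory filing = (12 + 4·14 + 22)/6 = 90/6 = 15; σ²_Regulatory filing = ((22−12)/6)² = 2.778
te_Marketing collateral = (2 + 4·3 + 4)/6 = 18/6 = 3; σ²_Marketing collateral = ((4−2)/6)² = 0.111
te_Sales training = (1 + 4·2 + 9)/6 = 18/6 = 3; σ²_Sales training = ((9−1)/6)² = 1.778

Forward pass:
ES_Tooling = 0; EF_Tooling = 13
ES_Supplier sourcing = 0; EF_Supplier sourcing = 14
ES_Pilot run = max(EF_Tooling=13, EF_Supplier sourcing=14) = 14; EF_Pilot run = 14+13 = 27
ES_QA = 14; EF_QA = 14+11 = 25
ES_Packaging design = 27; EF_Packaging design = 27+8 = 35
ES_Regulatory filing = 25; EF_Regulatory filing = 25+15 = 40
ES_Marketing collateral = max(EF_Tooling=13, EF_Supplier sourcing=14) = 14; EF_Marketing collateral = 14+3 = 17
ES_Sales training = max(EF_Pilot run=27, EF_Packaging design=35, EF_Regulatory filing=40, EF_Marketing collateral=17) = 40; EF_Sales training = 40+3 = 43
Expected project duration μ = 43 hours. Critical path: Supplier sourcing → QA → Regulatory filing → Sales training.

Variance along critical path = 1.000 + 0.444 + 2.778 + 1.778 = 6.000
σ = √6.000 = 2.449 hours

2.45 hours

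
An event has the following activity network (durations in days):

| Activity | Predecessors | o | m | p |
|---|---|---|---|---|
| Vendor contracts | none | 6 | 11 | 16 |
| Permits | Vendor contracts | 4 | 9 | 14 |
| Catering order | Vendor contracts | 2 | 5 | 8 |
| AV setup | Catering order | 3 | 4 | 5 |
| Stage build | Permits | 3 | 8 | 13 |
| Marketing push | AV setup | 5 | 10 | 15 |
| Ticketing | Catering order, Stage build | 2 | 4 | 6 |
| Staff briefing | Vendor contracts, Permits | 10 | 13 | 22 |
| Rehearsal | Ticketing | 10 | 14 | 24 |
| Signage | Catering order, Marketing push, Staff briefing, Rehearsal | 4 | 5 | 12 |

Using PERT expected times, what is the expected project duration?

te_Vendor contracts = (6 + 4·11 + 16)/6 = 66/6 = 11
te_Permits = (4 + 4·9 + 14)/6 = 54/6 = 9
te_Catering order = (2 + 4·5 + 8)/6 = 30/6 = 5
te_AV setup = (3 + 4·4 + 5)/6 = 24/6 = 4
te_Stage build = (3 + 4·8 + 13)/6 = 48/6 = 8
te_Marketing push = (5 + 4·10 + 15)/6 = 60/6 = 10
te_Ticketing = (2 + 4·4 + 6)/6 = 24/6 = 4
te_Staff briefing = (10 + 4·13 + 22)/6 = 84/6 = 14
te_Rehearsal = (10 + 4·14 + 24)/6 = 90/6 = 15
te_Signage = (4 + 4·5 + 12)/6 = 36/6 = 6

Forward pass:
ES_Vendor contracts = 0; EF_Vendor contracts = 11
ES_Permits = 11; EF_Permits = 11+9 = 20
ES_Catering order = 11; EF_Catering order = 11+5 = 16
ES_AV setup = 16; EF_AV setup = 16+4 = 20
ES_Stage build = 20; EF_Stage build = 20+8 = 28
ES_Marketing push = 20; EF_Marketing push = 20+10 = 30
ES_Ticketing = max(EF_Catering order=16, EF_Stage build=28) = 28; EF_Ticketing = 28+4 = 32
ES_Staff briefing = max(EF_Vendor contracts=11, EF_Permits=20) = 20; EF_Staff briefing = 20+14 = 34
ES_Rehearsal = 32; EF_Rehearsal = 32+15 = 47
ES_Signage = max(EF_Catering order=16, EF_Marketing push=30, EF_Staff briefing=34, EF_Rehearsal=47) = 47; EF_Signage = 47+6 = 53
Expected project duration μ = 53 days. Critical path: Vendor contracts → Permits → Stage build → Ticketing → Rehearsal → Signage.

53 days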